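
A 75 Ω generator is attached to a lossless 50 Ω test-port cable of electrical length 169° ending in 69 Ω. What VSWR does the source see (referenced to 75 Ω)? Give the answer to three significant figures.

tan(βl) = -0.194
Z_in = Z_0·(Z_L + jZ_0·tanβl)/(Z_0 + jZ_L·tanβl) = 66.8 + j8.2 Ω
Γ_s = (Z_in − Z_s)/(Z_in + Z_s) = (-8.2 + j8.2)/(142 + j8.2), |Γ_s| = 0.0816
VSWR = (1 + |Γ_s|)/(1 − |Γ_s|)

VSWR ≈ 1.18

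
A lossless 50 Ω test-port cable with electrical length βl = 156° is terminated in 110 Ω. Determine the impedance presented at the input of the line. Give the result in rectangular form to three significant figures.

Z_in ≈ 67.3 + j43.6 Ω

tan(βl) = tan(156°) = -0.445
Z_in = Z_0·(Z_L + jZ_0·tanβl)/(Z_0 + jZ_L·tanβl)
     = 50·(110 − j22.3)/(50 − j49)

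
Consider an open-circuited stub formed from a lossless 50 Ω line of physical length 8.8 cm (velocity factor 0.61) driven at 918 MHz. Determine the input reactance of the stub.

λ = v/f = 0.61·c / 918 MHz = 0.199 m
βl = 2π·l/λ = 2π × 0.441 = 159°
tan(βl) = -0.385
For an open-circuited stub, Z_in = −jZ_0·cot(βl) = −jZ_0/tan(βl)

X_in ≈ 130 Ω (inductive)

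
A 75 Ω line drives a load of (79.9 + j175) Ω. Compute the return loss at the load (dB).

RL ≈ 2.51 dB

Γ = (4.9 + j175)/(154.9 + j175), |Γ| = 0.749
RL = −20·log₁₀|Γ| = −20·log₁₀(0.749)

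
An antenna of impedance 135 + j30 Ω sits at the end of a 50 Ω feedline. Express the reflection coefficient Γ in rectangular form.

Γ = (Z_L − Z_0)/(Z_L + Z_0) = (85 + j30)/(185 + j30)

Γ ≈ 0.473 + j0.0854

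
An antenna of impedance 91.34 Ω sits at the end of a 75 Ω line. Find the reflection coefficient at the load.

Γ = 0.0982

Γ = (Z_L − Z_0)/(Z_L + Z_0) = (91.34 − 75)/(91.34 + 75) = 16.34/166.3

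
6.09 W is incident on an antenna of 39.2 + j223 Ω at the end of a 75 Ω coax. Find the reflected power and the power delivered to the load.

P_reflected ≈ 4.95 W; P_delivered ≈ 1.14 W

|Γ| = |(-35.8 + j223)/(114.2 + j223)| = 0.901
|Γ|² = 0.813
P_refl = |Γ|²·P_inc = 4.95 W, P_del = (1 − |Γ|²)·P_inc = 1.14 W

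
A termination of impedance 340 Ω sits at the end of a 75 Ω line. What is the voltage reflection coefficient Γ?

Γ = 0.639

Γ = (Z_L − Z_0)/(Z_L + Z_0) = (340 − 75)/(340 + 75) = 265/415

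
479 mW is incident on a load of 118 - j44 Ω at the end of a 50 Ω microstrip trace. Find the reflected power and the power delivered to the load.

P_reflected ≈ 104 mW; P_delivered ≈ 375 mW

|Γ| = |(68 − j44)/(168 − j44)| = 0.466
|Γ|² = 0.218
P_refl = |Γ|²·P_inc = 104 mW, P_del = (1 − |Γ|²)·P_inc = 375 mW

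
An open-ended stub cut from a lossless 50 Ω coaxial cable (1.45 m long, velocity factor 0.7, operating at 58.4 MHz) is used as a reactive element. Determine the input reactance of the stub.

X_in ≈ 71.8 Ω (inductive)

λ = v/f = 0.7·c / 58.4 MHz = 3.6 m
βl = 2π·l/λ = 2π × 0.403 = 145°
tan(βl) = -0.696
For an open-ended stub, Z_in = −jZ_0·cot(βl) = −jZ_0/tan(βl)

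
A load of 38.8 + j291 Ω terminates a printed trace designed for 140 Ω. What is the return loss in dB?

RL ≈ 0.895 dB

Γ = (-101.2 + j291)/(178.8 + j291), |Γ| = 0.902
RL = −20·log₁₀|Γ| = −20·log₁₀(0.902)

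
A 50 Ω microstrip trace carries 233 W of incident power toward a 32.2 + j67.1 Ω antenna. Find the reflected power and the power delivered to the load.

P_reflected ≈ 99.7 W; P_delivered ≈ 133 W

|Γ| = |(-17.8 + j67.1)/(82.2 + j67.1)| = 0.654
|Γ|² = 0.428
P_refl = |Γ|²·P_inc = 99.7 W, P_del = (1 − |Γ|²)·P_inc = 133 W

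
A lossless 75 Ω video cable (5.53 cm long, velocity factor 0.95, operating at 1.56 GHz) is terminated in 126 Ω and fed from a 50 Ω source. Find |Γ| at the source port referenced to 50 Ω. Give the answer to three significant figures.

λ = v/f = 0.95·c / 1.56 GHz = 0.183 m
βl = 2π·l/λ = 2π × 0.303 = 109°
tan(βl) = -2.91
Z_in = Z_0·(Z_L + jZ_0·tanβl)/(Z_0 + jZ_L·tanβl) = 47.9 + j16 Ω
Γ_s = (Z_in − Z_s)/(Z_in + Z_s) = (-2.09 + j16)/(97.9 + j16), |Γ_s| = 0.162

|Γ| ≈ 0.162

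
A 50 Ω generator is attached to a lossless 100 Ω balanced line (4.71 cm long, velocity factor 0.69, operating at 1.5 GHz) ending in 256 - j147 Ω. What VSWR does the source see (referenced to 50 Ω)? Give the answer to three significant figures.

VSWR ≈ 4.37

λ = v/f = 0.69·c / 1.5 GHz = 0.138 m
βl = 2π·l/λ = 2π × 0.341 = 123°
tan(βl) = -1.55
Z_in = Z_0·(Z_L + jZ_0·tanβl)/(Z_0 + jZ_L·tanβl) = 50.2 + j80.8 Ω
Γ_s = (Z_in − Z_s)/(Z_in + Z_s) = (0.177 + j80.8)/(100 + j80.8), |Γ_s| = 0.628
VSWR = (1 + |Γ_s|)/(1 − |Γ_s|)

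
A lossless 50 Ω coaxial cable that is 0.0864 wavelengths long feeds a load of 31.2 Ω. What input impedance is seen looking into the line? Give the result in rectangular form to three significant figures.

Z_in ≈ 37.3 + j16.1 Ω

βl = 2π × 0.0864 = 31.1°
tan(βl) = tan(31.1°) = 0.603
Z_in = Z_0·(Z_L + jZ_0·tanβl)/(Z_0 + jZ_L·tanβl)
     = 50·(31.2 + j30.2)/(50 + j18.8)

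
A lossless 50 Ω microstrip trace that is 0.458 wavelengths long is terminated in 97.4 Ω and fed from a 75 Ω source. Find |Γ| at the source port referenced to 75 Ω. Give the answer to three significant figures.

βl = 2π × 0.458 = 165°
tan(βl) = -0.27
Z_in = Z_0·(Z_L + jZ_0·tanβl)/(Z_0 + jZ_L·tanβl) = 81.8 + j29.6 Ω
Γ_s = (Z_in − Z_s)/(Z_in + Z_s) = (6.84 + j29.6)/(157 + j29.6), |Γ_s| = 0.19

|Γ| ≈ 0.19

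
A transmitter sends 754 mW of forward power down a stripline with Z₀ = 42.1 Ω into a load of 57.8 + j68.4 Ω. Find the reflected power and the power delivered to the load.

P_reflected ≈ 253 mW; P_delivered ≈ 501 mW

|Γ| = |(15.7 + j68.4)/(99.9 + j68.4)| = 0.58
|Γ|² = 0.336
P_refl = |Γ|²·P_inc = 253 mW, P_del = (1 − |Γ|²)·P_inc = 501 mW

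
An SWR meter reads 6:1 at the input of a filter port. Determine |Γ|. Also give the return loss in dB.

|Γ| ≈ 0.714; return loss ≈ 2.92 dB

|Γ| = (S − 1)/(S + 1) = (6 − 1)/(6 + 1) = 5/7
RL = −20·log₁₀|Γ| = −20·log₁₀(0.714)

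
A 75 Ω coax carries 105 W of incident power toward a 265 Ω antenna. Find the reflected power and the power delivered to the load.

P_reflected ≈ 32.8 W; P_delivered ≈ 72.2 W

Γ = (265 − 75)/(265 + 75) = 0.559
|Γ|² = 0.312
P_refl = |Γ|²·P_inc = 32.8 W, P_del = (1 − |Γ|²)·P_inc = 72.2 W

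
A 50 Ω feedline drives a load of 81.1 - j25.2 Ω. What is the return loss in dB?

RL ≈ 10.5 dB

Γ = (31.1 − j25.2)/(131.1 − j25.2), |Γ| = 0.3
RL = −20·log₁₀|Γ| = −20·log₁₀(0.3)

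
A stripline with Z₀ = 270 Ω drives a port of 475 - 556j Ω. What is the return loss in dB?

Γ = (205 − j556)/(745 − j556), |Γ| = 0.637
RL = −20·log₁₀|Γ| = −20·log₁₀(0.637)

RL ≈ 3.91 dB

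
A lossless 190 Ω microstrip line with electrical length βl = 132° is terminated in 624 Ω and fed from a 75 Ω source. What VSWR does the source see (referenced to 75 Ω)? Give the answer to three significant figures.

tan(βl) = -1.11
Z_in = Z_0·(Z_L + jZ_0·tanβl)/(Z_0 + jZ_L·tanβl) = 97.4 + j144 Ω
Γ_s = (Z_in − Z_s)/(Z_in + Z_s) = (22.4 + j144)/(172 + j144), |Γ_s| = 0.65
VSWR = (1 + |Γ_s|)/(1 − |Γ_s|)

VSWR ≈ 4.71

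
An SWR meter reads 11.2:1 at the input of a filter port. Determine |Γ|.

|Γ| ≈ 0.836

|Γ| = (S − 1)/(S + 1) = (11.2 − 1)/(11.2 + 1) = 10.2/12.2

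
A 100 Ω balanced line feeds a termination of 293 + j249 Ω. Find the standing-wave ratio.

VSWR ≈ 5.19

Γ = (Z_L − Z_0)/(Z_L + Z_0) = (193 + j249)/(393 + j249)
|Γ| = 315/465 = 0.677
VSWR = (1 + |Γ|)/(1 − |Γ|) = 1.68/0.323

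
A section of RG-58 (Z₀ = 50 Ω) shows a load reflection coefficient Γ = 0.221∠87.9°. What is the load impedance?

Z_L = Z_0·(1 + Γ)/(1 − Γ) = 50·(1.01 + j0.221)/(0.992 − j0.221)

Z_L ≈ 46.1 + j21.4 Ω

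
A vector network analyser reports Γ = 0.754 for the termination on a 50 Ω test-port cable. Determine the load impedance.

Z_L = Z_0·(1 + Γ)/(1 − Γ) = 50·(1.75)/(0.246)

Z_L ≈ 357 Ω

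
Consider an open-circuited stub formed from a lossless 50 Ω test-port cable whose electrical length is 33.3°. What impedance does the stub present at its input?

Z_in ≈ −j76.1 Ω

tan(βl) = 0.657
For an open-circuited stub, Z_in = −jZ_0·cot(βl) = −jZ_0/tan(βl)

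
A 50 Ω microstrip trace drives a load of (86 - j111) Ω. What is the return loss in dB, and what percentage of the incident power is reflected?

Γ = (36 − j111)/(136 − j111), |Γ| = 0.665
RL = −20·log₁₀(0.665) = 3.55 dB
P_refl/P_inc = |Γ|² = 0.442

RL ≈ 3.55 dB; 44.2% of incident power reflected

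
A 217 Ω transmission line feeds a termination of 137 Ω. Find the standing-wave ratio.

Γ = (137 − 217)/(137 + 217) = -0.226
VSWR = (1 + 0.226)/(1 − 0.226)

VSWR ≈ 1.58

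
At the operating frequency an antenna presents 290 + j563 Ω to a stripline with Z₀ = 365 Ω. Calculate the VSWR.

VSWR ≈ 4.84

Γ = (Z_L − Z_0)/(Z_L + Z_0) = (-75 + j563)/(655 + j563)
|Γ| = 568/864 = 0.658
VSWR = (1 + |Γ|)/(1 − |Γ|) = 1.66/0.342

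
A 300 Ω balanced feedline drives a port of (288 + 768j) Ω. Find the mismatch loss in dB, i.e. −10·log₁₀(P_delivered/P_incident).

Γ = (-12 + j768)/(588 + j768), |Γ| = 0.794
|Γ|² = 0.631, so P_del/P_inc = 1 − |Γ|² = 0.369
ML = −10·log₁₀(1 − |Γ|²)

mismatch loss ≈ 4.33 dB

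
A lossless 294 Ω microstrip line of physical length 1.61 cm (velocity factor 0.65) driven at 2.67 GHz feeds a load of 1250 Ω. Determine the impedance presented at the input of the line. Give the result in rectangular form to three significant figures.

λ = v/f = 0.65·c / 2.67 GHz = 0.073 m
βl = 2π·l/λ = 2π × 0.22 = 79.4°
tan(βl) = tan(79.4°) = 5.32
Z_in = Z_0·(Z_L + jZ_0·tanβl)/(Z_0 + jZ_L·tanβl)
     = 294·(1250 + j1570)/(294 + j6650)

Z_in ≈ 71.4 − j52.1 Ω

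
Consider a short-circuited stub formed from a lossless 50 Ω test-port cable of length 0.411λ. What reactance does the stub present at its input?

βl = 2π × 0.411 = 148°
tan(βl) = -0.626
For a short-circuited stub, Z_in = jZ_0·tan(βl)

X_in ≈ -31.3 Ω (capacitive)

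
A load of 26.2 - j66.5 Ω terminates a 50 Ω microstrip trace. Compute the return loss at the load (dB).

RL ≈ 3.12 dB

Γ = (-23.8 − j66.5)/(76.2 − j66.5), |Γ| = 0.698
RL = −20·log₁₀|Γ| = −20·log₁₀(0.698)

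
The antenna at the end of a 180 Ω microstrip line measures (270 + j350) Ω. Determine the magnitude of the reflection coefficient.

|Γ| ≈ 0.634

Γ = (Z_L − Z_0)/(Z_L + Z_0) = (90 + j350)/(450 + j350)
|Γ| = 361/570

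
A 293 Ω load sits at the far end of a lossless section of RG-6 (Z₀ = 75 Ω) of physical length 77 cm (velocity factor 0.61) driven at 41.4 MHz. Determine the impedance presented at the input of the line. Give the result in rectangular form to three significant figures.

λ = v/f = 0.61·c / 41.4 MHz = 4.42 m
βl = 2π·l/λ = 2π × 0.174 = 62.7°
tan(βl) = tan(62.7°) = 1.94
Z_in = Z_0·(Z_L + jZ_0·tanβl)/(Z_0 + jZ_L·tanβl)
     = 75·(293 + j145)/(75 + j568)

Z_in ≈ 23.9 − j35.5 Ω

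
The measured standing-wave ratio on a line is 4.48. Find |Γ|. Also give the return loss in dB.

|Γ| = (S − 1)/(S + 1) = (4.48 − 1)/(4.48 + 1) = 3.48/5.48
RL = −20·log₁₀|Γ| = −20·log₁₀(0.635)

|Γ| ≈ 0.635; return loss ≈ 3.94 dB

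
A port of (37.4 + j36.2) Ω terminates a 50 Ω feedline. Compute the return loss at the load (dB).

Γ = (-12.6 + j36.2)/(87.4 + j36.2), |Γ| = 0.405
RL = −20·log₁₀|Γ| = −20·log₁₀(0.405)

RL ≈ 7.85 dB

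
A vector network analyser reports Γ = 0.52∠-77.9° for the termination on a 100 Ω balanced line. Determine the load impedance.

Z_L = Z_0·(1 + Γ)/(1 − Γ) = 100·(1.11 − j0.508)/(0.891 + j0.508)

Z_L ≈ 69.3 − j96.6 Ω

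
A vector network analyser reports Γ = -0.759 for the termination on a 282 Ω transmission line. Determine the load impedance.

Z_L ≈ 38.6 Ω

Z_L = Z_0·(1 + Γ)/(1 − Γ) = 282·(0.241)/(1.76)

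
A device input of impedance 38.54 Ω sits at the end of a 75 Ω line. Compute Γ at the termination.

Γ = -0.321

Γ = (Z_L − Z_0)/(Z_L + Z_0) = (38.54 − 75)/(38.54 + 75) = -36.46/113.5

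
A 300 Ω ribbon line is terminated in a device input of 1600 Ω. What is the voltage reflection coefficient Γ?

Γ = 0.684

Γ = (Z_L − Z_0)/(Z_L + Z_0) = (1600 − 300)/(1600 + 300) = 1300/1900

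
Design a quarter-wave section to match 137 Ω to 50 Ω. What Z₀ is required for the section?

Z_qwt = √(Z_0·R_L) = √(50 × 137) = √6850

Z_qwt ≈ 82.8 Ω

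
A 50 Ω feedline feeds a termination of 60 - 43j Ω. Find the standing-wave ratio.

VSWR ≈ 2.19

Γ = (Z_L − Z_0)/(Z_L + Z_0) = (10 − j43)/(110 − j43)
|Γ| = 44.1/118 = 0.374
VSWR = (1 + |Γ|)/(1 − |Γ|) = 1.37/0.626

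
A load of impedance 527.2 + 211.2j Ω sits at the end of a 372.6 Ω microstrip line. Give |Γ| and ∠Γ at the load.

Γ = (Z_L − Z_0)/(Z_L + Z_0) = (154.6 + j211.2)/(899.8 + j211.2)
|Γ| = 262/924 = 0.283

Γ ≈ 0.283 ∠ 40.6°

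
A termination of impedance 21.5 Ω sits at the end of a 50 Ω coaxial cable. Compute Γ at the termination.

Γ = (Z_L − Z_0)/(Z_L + Z_0) = (21.5 − 50)/(21.5 + 50) = -28.5/71.5

Γ = -0.399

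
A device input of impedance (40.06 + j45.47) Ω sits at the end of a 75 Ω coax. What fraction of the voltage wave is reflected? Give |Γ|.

Γ = (Z_L − Z_0)/(Z_L + Z_0) = (-34.94 + j45.47)/(115.1 + j45.47)
|Γ| = 57.3/124

|Γ| ≈ 0.464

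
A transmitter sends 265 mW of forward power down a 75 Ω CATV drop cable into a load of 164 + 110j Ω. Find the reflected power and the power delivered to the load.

|Γ| = |(89 + j110)/(239 + j110)| = 0.538
|Γ|² = 0.289
P_refl = |Γ|²·P_inc = 76.6 mW, P_del = (1 − |Γ|²)·P_inc = 188 mW

P_reflected ≈ 76.6 mW; P_delivered ≈ 188 mW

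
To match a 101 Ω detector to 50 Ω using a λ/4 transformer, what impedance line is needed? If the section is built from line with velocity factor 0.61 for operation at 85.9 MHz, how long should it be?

Z_qwt ≈ 71.1 Ω; length ≈ 53.3 cm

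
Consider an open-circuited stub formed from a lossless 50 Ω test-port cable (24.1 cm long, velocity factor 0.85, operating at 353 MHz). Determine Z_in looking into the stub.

λ = v/f = 0.85·c / 353 MHz = 0.722 m
βl = 2π·l/λ = 2π × 0.334 = 120°
tan(βl) = -1.72
For an open-circuited stub, Z_in = −jZ_0·cot(βl) = −jZ_0/tan(βl)

Z_in ≈ +j29 Ω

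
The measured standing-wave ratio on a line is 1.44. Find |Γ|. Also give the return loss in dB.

|Γ| ≈ 0.18; return loss ≈ 14.9 dB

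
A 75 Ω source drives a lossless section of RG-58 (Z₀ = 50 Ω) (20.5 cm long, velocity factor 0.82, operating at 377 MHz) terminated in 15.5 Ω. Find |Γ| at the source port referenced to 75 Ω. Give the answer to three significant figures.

λ = v/f = 0.82·c / 377 MHz = 0.653 m
βl = 2π·l/λ = 2π × 0.314 = 113°
tan(βl) = -2.34
Z_in = Z_0·(Z_L + jZ_0·tanβl)/(Z_0 + jZ_L·tanβl) = 65.9 − j69.3 Ω
Γ_s = (Z_in − Z_s)/(Z_in + Z_s) = (-9.11 − j69.3)/(141 − j69.3), |Γ_s| = 0.445

|Γ| ≈ 0.445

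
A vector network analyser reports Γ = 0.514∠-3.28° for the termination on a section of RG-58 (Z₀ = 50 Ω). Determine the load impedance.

Z_L ≈ 155 − j12.4 Ω

Z_L = Z_0·(1 + Γ)/(1 − Γ) = 50·(1.51 − j0.0294)/(0.487 + j0.0294)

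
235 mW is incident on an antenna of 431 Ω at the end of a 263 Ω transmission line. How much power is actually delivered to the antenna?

Γ = (431 − 263)/(431 + 263) = 0.242
|Γ|² = 0.0586
P_refl = |Γ|²·P_inc = 13.8 mW, P_del = (1 − |Γ|²)·P_inc = 221 mW

P_delivered ≈ 221 mW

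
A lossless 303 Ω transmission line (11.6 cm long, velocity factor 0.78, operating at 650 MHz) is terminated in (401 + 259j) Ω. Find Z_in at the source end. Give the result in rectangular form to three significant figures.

Z_in ≈ 140 + j6.09 Ω

λ = v/f = 0.78·c / 650 MHz = 0.36 m
βl = 2π·l/λ = 2π × 0.322 = 116°
tan(βl) = tan(116°) = -2.05
Z_in = Z_0·(Z_L + jZ_0·tanβl)/(Z_0 + jZ_L·tanβl)
     = 303·(401 − j362)/(834 − j822)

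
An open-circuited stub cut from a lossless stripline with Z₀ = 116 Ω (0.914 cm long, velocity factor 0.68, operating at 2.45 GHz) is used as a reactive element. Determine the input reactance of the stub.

X_in ≈ -141 Ω (capacitive)

λ = v/f = 0.68·c / 2.45 GHz = 0.0833 m
βl = 2π·l/λ = 2π × 0.11 = 39.5°
tan(βl) = 0.825
For an open-circuited stub, Z_in = −jZ_0·cot(βl) = −jZ_0/tan(βl)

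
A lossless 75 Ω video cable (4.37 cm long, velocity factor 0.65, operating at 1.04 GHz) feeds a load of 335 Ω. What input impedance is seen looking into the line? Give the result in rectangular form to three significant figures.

λ = v/f = 0.65·c / 1.04 GHz = 0.188 m
βl = 2π·l/λ = 2π × 0.233 = 83.9°
tan(βl) = tan(83.9°) = 9.36
Z_in = Z_0·(Z_L + jZ_0·tanβl)/(Z_0 + jZ_L·tanβl)
     = 75·(335 + j702)/(75 + j3140)

Z_in ≈ 17 − j7.6 Ω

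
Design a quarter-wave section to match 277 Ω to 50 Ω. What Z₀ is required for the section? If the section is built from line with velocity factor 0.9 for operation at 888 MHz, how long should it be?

Z_qwt = √(Z_0·R_L) = √(50 × 277) = √13850
λ = 0.9·c/f = 0.304 m, so l = λ/4 = 0.076 m

Z_qwt ≈ 118 Ω; length ≈ 7.6 cm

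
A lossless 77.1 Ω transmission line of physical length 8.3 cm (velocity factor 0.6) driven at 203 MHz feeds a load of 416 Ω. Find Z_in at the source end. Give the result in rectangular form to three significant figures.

Z_in ≈ 43.1 − j104 Ω

λ = v/f = 0.6·c / 203 MHz = 0.887 m
βl = 2π·l/λ = 2π × 0.0936 = 33.7°
tan(βl) = tan(33.7°) = 0.667
Z_in = Z_0·(Z_L + jZ_0·tanβl)/(Z_0 + jZ_L·tanβl)
     = 77.1·(416 + j51.4)/(77.1 + j277)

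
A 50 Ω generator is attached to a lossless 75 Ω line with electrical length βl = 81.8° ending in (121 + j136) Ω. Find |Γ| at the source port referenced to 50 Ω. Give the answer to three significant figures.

tan(βl) = 6.94
Z_in = Z_0·(Z_L + jZ_0·tanβl)/(Z_0 + jZ_L·tanβl) = 22.9 − j34.5 Ω
Γ_s = (Z_in − Z_s)/(Z_in + Z_s) = (-27.1 − j34.5)/(72.9 − j34.5), |Γ_s| = 0.544

|Γ| ≈ 0.544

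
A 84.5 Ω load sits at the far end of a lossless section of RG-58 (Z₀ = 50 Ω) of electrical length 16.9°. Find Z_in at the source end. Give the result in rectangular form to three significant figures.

tan(βl) = tan(16.9°) = 0.304
Z_in = Z_0·(Z_L + jZ_0·tanβl)/(Z_0 + jZ_L·tanβl)
     = 50·(84.5 + j15.2)/(50 + j25.7)

Z_in ≈ 73 − j22.3 Ω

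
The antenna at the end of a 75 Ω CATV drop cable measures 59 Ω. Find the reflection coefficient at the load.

Γ = (Z_L − Z_0)/(Z_L + Z_0) = (59 − 75)/(59 + 75) = -16/134

Γ = -0.119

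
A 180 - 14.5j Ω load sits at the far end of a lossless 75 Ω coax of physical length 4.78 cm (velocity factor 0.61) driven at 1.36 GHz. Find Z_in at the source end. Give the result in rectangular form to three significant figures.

λ = v/f = 0.61·c / 1.36 GHz = 0.135 m
βl = 2π·l/λ = 2π × 0.355 = 128°
tan(βl) = tan(128°) = -1.29
Z_in = Z_0·(Z_L + jZ_0·tanβl)/(Z_0 + jZ_L·tanβl)
     = 75·(180 − j111)/(56.4 − j231)

Z_in ≈ 47.4 + j46.8 Ω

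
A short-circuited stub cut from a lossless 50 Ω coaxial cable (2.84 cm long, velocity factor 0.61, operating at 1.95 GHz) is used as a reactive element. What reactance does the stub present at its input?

X_in ≈ -146 Ω (capacitive)

λ = v/f = 0.61·c / 1.95 GHz = 0.0938 m
βl = 2π·l/λ = 2π × 0.303 = 109°
tan(βl) = -2.91
For a short-circuited stub, Z_in = jZ_0·tan(βl)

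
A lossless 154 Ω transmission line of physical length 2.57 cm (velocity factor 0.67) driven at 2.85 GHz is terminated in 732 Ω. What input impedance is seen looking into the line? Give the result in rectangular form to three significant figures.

λ = v/f = 0.67·c / 2.85 GHz = 0.0705 m
βl = 2π·l/λ = 2π × 0.364 = 131°
tan(βl) = tan(131°) = -1.14
Z_in = Z_0·(Z_L + jZ_0·tanβl)/(Z_0 + jZ_L·tanβl)
     = 154·(732 − j176)/(154 − j837)

Z_in ≈ 55.3 + j125 Ω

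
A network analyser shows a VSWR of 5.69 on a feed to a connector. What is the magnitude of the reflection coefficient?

|Γ| ≈ 0.701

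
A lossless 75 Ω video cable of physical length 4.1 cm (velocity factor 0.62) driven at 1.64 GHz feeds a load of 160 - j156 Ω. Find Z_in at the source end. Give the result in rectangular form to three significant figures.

λ = v/f = 0.62·c / 1.64 GHz = 0.113 m
βl = 2π·l/λ = 2π × 0.362 = 130°
tan(βl) = tan(130°) = -1.19
Z_in = Z_0·(Z_L + jZ_0·tanβl)/(Z_0 + jZ_L·tanβl)
     = 75·(160 − j245)/(-110 − j190)

Z_in ≈ 45 + j89.4 Ω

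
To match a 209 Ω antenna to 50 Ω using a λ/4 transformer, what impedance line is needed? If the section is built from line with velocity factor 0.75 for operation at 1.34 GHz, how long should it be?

Z_qwt ≈ 102 Ω; length ≈ 4.2 cm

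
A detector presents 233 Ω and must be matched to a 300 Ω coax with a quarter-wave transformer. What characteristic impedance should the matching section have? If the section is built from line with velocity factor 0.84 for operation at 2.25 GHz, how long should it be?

Z_qwt ≈ 264 Ω; length ≈ 2.8 cm

Z_qwt = √(Z_0·R_L) = √(300 × 233) = √69900
λ = 0.84·c/f = 0.112 m, so l = λ/4 = 0.028 m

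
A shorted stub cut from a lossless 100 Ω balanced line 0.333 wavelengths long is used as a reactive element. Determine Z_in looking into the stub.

Z_in ≈ −j174 Ω

βl = 2π × 0.333 = 120°
tan(βl) = -1.74
For a shorted stub, Z_in = jZ_0·tan(βl)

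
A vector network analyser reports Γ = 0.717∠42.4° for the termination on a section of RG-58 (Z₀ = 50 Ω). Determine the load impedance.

Z_L = Z_0·(1 + Γ)/(1 − Γ) = 50·(1.53 + j0.483)/(0.471 − j0.483)

Z_L ≈ 53.4 + j106 Ω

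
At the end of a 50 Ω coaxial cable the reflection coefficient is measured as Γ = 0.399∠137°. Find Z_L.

Z_L = Z_0·(1 + Γ)/(1 − Γ) = 50·(0.708 + j0.272)/(1.29 − j0.272)

Z_L ≈ 24.1 + j15.6 Ω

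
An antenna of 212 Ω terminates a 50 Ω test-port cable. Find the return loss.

Γ = (212 − 50)/(212 + 50) = 0.618
RL = −20·log₁₀|Γ| = −20·log₁₀(0.618)

RL ≈ 4.18 dB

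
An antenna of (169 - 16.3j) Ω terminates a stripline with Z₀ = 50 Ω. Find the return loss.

RL ≈ 5.24 dB

Γ = (119 − j16.3)/(219 − j16.3), |Γ| = 0.547
RL = −20·log₁₀|Γ| = −20·log₁₀(0.547)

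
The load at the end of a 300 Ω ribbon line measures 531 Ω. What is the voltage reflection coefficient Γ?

Γ = (Z_L − Z_0)/(Z_L + Z_0) = (531 − 300)/(531 + 300) = 231/831

Γ = 0.278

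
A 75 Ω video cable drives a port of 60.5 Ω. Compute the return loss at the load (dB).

RL ≈ 19.4 dB

Γ = (60.5 − 75)/(60.5 + 75) = -0.107
RL = −20·log₁₀|Γ| = −20·log₁₀(0.107)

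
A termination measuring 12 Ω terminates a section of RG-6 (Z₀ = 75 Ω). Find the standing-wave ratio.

VSWR ≈ 6.25

Γ = (12 − 75)/(12 + 75) = -0.724
VSWR = (1 + 0.724)/(1 − 0.724)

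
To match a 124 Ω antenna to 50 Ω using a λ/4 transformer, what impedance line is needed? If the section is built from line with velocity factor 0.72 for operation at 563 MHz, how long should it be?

Z_qwt = √(Z_0·R_L) = √(50 × 124) = √6200
λ = 0.72·c/f = 0.384 m, so l = λ/4 = 0.0959 m

Z_qwt ≈ 78.7 Ω; length ≈ 9.59 cm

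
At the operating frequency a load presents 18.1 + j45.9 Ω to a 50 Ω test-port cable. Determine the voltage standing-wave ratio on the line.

Γ = (Z_L − Z_0)/(Z_L + Z_0) = (-31.9 + j45.9)/(68.1 + j45.9)
|Γ| = 55.9/82.1 = 0.681
VSWR = (1 + |Γ|)/(1 − |Γ|) = 1.68/0.319

VSWR ≈ 5.26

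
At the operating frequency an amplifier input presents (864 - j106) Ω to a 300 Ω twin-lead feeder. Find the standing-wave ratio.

Γ = (Z_L − Z_0)/(Z_L + Z_0) = (564 − j106)/(1164 − j106)
|Γ| = 574/1170 = 0.491
VSWR = (1 + |Γ|)/(1 − |Γ|) = 1.49/0.509

VSWR ≈ 2.93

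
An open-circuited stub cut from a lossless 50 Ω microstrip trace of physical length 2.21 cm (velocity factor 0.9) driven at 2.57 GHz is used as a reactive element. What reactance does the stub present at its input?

λ = v/f = 0.9·c / 2.57 GHz = 0.105 m
βl = 2π·l/λ = 2π × 0.21 = 75.7°
tan(βl) = 3.93
For an open-circuited stub, Z_in = −jZ_0·cot(βl) = −jZ_0/tan(βl)

X_in ≈ -12.7 Ω (capacitive)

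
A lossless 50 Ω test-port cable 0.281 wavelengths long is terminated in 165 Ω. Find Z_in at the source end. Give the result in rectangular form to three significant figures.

Z_in ≈ 15.7 + j8.93 Ω

βl = 2π × 0.281 = 101°
tan(βl) = tan(101°) = -5.07
Z_in = Z_0·(Z_L + jZ_0·tanβl)/(Z_0 + jZ_L·tanβl)
     = 50·(165 − j253)/(50 − j836)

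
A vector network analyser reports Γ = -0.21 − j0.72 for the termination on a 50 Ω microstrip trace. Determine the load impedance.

Z_L = Z_0·(1 + Γ)/(1 − Γ) = 50·(0.79 − j0.72)/(1.21 + j0.72)

Z_L ≈ 11 − j36.3 Ω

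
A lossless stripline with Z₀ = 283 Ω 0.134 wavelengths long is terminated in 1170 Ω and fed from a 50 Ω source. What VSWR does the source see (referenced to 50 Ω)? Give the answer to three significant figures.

βl = 2π × 0.134 = 48.2°
tan(βl) = 1.12
Z_in = Z_0·(Z_L + jZ_0·tanβl)/(Z_0 + jZ_L·tanβl) = 118 − j227 Ω
Γ_s = (Z_in − Z_s)/(Z_in + Z_s) = (67.5 − j227)/(168 − j227), |Γ_s| = 0.84
VSWR = (1 + |Γ_s|)/(1 − |Γ_s|)

VSWR ≈ 11.5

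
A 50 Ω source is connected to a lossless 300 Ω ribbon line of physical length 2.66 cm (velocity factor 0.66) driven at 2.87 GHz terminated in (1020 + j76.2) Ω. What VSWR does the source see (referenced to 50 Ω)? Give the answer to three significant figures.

VSWR ≈ 12.1

λ = v/f = 0.66·c / 2.87 GHz = 0.069 m
βl = 2π·l/λ = 2π × 0.386 = 139°
tan(βl) = -0.875
Z_in = Z_0·(Z_L + jZ_0·tanβl)/(Z_0 + jZ_L·tanβl) = 174 + j271 Ω
Γ_s = (Z_in − Z_s)/(Z_in + Z_s) = (124 + j271)/(224 + j271), |Γ_s| = 0.848
VSWR = (1 + |Γ_s|)/(1 − |Γ_s|)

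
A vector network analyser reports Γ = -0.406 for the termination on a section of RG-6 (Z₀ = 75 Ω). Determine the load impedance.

Z_L ≈ 31.7 Ω

Z_L = Z_0·(1 + Γ)/(1 − Γ) = 75·(0.594)/(1.41)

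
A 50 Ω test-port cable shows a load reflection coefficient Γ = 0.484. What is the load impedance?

Z_L ≈ 144 Ω

Z_L = Z_0·(1 + Γ)/(1 − Γ) = 50·(1.48)/(0.516)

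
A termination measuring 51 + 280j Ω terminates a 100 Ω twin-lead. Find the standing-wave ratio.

Γ = (Z_L − Z_0)/(Z_L + Z_0) = (-49 + j280)/(151 + j280)
|Γ| = 284/318 = 0.894
VSWR = (1 + |Γ|)/(1 − |Γ|) = 1.89/0.106

VSWR ≈ 17.8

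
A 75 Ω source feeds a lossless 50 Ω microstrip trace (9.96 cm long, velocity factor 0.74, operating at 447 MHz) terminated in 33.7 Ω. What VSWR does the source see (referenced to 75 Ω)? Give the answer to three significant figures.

VSWR ≈ 1.28

λ = v/f = 0.74·c / 447 MHz = 0.497 m
βl = 2π·l/λ = 2π × 0.201 = 72.2°
tan(βl) = 3.11
Z_in = Z_0·(Z_L + jZ_0·tanβl)/(Z_0 + jZ_L·tanβl) = 66.7 + j15.7 Ω
Γ_s = (Z_in − Z_s)/(Z_in + Z_s) = (-8.31 + j15.7)/(142 + j15.7), |Γ_s| = 0.125
VSWR = (1 + |Γ_s|)/(1 − |Γ_s|)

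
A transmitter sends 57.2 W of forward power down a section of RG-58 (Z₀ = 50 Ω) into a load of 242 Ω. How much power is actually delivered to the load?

Γ = (242 − 50)/(242 + 50) = 0.658
|Γ|² = 0.432
P_refl = |Γ|²·P_inc = 24.7 W, P_del = (1 − |Γ|²)·P_inc = 32.5 W

P_delivered ≈ 32.5 W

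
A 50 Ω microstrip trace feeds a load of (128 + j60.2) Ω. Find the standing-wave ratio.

Γ = (Z_L − Z_0)/(Z_L + Z_0) = (78 + j60.2)/(178 + j60.2)
|Γ| = 98.5/188 = 0.524
VSWR = (1 + |Γ|)/(1 − |Γ|) = 1.52/0.476

VSWR ≈ 3.2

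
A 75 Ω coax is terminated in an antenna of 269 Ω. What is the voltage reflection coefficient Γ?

Γ = 0.564

Γ = (Z_L − Z_0)/(Z_L + Z_0) = (269 − 75)/(269 + 75) = 194/344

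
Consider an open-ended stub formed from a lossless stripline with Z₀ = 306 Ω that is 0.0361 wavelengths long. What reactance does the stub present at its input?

X_in ≈ -1330 Ω (capacitive)

βl = 2π × 0.0361 = 13°
tan(βl) = 0.231
For an open-ended stub, Z_in = −jZ_0·cot(βl) = −jZ_0/tan(βl)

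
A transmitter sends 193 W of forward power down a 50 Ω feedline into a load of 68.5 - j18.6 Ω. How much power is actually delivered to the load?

|Γ| = |(18.5 − j18.6)/(118.5 − j18.6)| = 0.219
|Γ|² = 0.0478
P_refl = |Γ|²·P_inc = 9.23 W, P_del = (1 − |Γ|²)·P_inc = 184 W

P_delivered ≈ 184 W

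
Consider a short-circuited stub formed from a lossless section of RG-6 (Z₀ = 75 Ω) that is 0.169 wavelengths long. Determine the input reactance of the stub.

X_in ≈ 134 Ω (inductive)

βl = 2π × 0.169 = 60.8°
tan(βl) = 1.79
For a short-circuited stub, Z_in = jZ_0·tan(βl)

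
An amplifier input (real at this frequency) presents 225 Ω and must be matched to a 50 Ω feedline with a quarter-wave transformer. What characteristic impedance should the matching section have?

Z_qwt = √(Z_0·R_L) = √(50 × 225) = √11250

Z_qwt ≈ 106 Ω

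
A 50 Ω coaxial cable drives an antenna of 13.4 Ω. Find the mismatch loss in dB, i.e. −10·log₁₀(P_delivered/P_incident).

Γ = (13.4 − 50)/(13.4 + 50) = -0.577
|Γ|² = 0.333, so P_del/P_inc = 1 − |Γ|² = 0.667
ML = −10·log₁₀(1 − |Γ|²)

mismatch loss ≈ 1.76 dB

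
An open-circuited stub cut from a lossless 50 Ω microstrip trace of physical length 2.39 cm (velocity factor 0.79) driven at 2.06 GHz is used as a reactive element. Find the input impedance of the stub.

Z_in ≈ −j13.6 Ω

λ = v/f = 0.79·c / 2.06 GHz = 0.115 m
βl = 2π·l/λ = 2π × 0.208 = 74.8°
tan(βl) = 3.68
For an open-circuited stub, Z_in = −jZ_0·cot(βl) = −jZ_0/tan(βl)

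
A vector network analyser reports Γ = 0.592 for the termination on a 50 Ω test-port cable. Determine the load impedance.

Z_L = Z_0·(1 + Γ)/(1 − Γ) = 50·(1.59)/(0.408)

Z_L ≈ 195 Ω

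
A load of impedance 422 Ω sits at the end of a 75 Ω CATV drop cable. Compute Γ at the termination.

Γ = (Z_L − Z_0)/(Z_L + Z_0) = (422 − 75)/(422 + 75) = 347/497

Γ = 0.698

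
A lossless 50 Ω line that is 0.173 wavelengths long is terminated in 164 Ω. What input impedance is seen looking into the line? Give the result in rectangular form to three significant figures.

βl = 2π × 0.173 = 62.3°
tan(βl) = tan(62.3°) = 1.9
Z_in = Z_0·(Z_L + jZ_0·tanβl)/(Z_0 + jZ_L·tanβl)
     = 50·(164 + j95.2)/(50 + j312)

Z_in ≈ 19 − j23.2 Ω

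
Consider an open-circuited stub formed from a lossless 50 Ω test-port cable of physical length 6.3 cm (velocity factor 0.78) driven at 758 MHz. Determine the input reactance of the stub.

X_in ≈ -14.8 Ω (capacitive)

λ = v/f = 0.78·c / 758 MHz = 0.309 m
βl = 2π·l/λ = 2π × 0.204 = 73.5°
tan(βl) = 3.37
For an open-circuited stub, Z_in = −jZ_0·cot(βl) = −jZ_0/tan(βl)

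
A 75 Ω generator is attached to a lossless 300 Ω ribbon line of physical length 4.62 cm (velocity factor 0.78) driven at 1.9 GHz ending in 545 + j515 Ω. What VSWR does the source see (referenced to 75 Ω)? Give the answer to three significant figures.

λ = v/f = 0.78·c / 1.9 GHz = 0.123 m
βl = 2π·l/λ = 2π × 0.375 = 135°
tan(βl) = -0.998
Z_in = Z_0·(Z_L + jZ_0·tanβl)/(Z_0 + jZ_L·tanβl) = 102 + j148 Ω
Γ_s = (Z_in − Z_s)/(Z_in + Z_s) = (27.1 + j148)/(177 + j148), |Γ_s| = 0.651
VSWR = (1 + |Γ_s|)/(1 − |Γ_s|)

VSWR ≈ 4.73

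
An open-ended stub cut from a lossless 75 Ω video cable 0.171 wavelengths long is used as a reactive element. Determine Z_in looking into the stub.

βl = 2π × 0.171 = 61.6°
tan(βl) = 1.85
For an open-ended stub, Z_in = −jZ_0·cot(βl) = −jZ_0/tan(βl)

Z_in ≈ −j40.6 Ω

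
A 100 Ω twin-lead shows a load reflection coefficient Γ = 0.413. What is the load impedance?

Z_L ≈ 241 Ω

Z_L = Z_0·(1 + Γ)/(1 − Γ) = 100·(1.41)/(0.587)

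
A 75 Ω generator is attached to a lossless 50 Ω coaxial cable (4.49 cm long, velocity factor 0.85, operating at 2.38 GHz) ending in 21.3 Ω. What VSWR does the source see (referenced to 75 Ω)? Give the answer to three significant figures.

λ = v/f = 0.85·c / 2.38 GHz = 0.107 m
βl = 2π·l/λ = 2π × 0.419 = 151°
tan(βl) = -0.557
Z_in = Z_0·(Z_L + jZ_0·tanβl)/(Z_0 + jZ_L·tanβl) = 26.4 − j21.6 Ω
Γ_s = (Z_in − Z_s)/(Z_in + Z_s) = (-48.6 − j21.6)/(101 − j21.6), |Γ_s| = 0.513
VSWR = (1 + |Γ_s|)/(1 − |Γ_s|)

VSWR ≈ 3.1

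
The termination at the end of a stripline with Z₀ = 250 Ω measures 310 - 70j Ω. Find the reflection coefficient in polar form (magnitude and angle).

Γ = (Z_L − Z_0)/(Z_L + Z_0) = (60 − j70)/(560 − j70)
|Γ| = 92.2/564 = 0.163

Γ ≈ 0.163 ∠ -42.3°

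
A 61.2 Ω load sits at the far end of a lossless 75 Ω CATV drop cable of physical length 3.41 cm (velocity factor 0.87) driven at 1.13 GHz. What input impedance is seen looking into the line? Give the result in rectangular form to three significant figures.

Z_in ≈ 77.9 + j15.3 Ω

λ = v/f = 0.87·c / 1.13 GHz = 0.231 m
βl = 2π·l/λ = 2π × 0.148 = 53.1°
tan(βl) = tan(53.1°) = 1.33
Z_in = Z_0·(Z_L + jZ_0·tanβl)/(Z_0 + jZ_L·tanβl)
     = 75·(61.2 + j100)/(75 + j81.7)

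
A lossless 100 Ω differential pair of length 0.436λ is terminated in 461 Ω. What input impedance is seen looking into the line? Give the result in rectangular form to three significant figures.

Z_in ≈ 112 + j178 Ω

βl = 2π × 0.436 = 157°
tan(βl) = tan(157°) = -0.425
Z_in = Z_0·(Z_L + jZ_0·tanβl)/(Z_0 + jZ_L·tanβl)
     = 100·(461 − j42.5)/(100 − j196)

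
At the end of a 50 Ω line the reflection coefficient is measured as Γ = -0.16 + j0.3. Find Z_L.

Z_L ≈ 30.8 + j20.9 Ω

Z_L = Z_0·(1 + Γ)/(1 − Γ) = 50·(0.84 + j0.3)/(1.16 − j0.3)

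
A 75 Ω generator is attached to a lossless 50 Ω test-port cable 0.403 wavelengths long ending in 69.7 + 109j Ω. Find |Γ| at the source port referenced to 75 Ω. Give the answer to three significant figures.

βl = 2π × 0.403 = 145°
tan(βl) = -0.698
Z_in = Z_0·(Z_L + jZ_0·tanβl)/(Z_0 + jZ_L·tanβl) = 14.2 + j34.9 Ω
Γ_s = (Z_in − Z_s)/(Z_in + Z_s) = (-60.8 + j34.9)/(89.2 + j34.9), |Γ_s| = 0.732

|Γ| ≈ 0.732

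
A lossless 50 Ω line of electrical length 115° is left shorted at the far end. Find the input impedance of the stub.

tan(βl) = -2.14
For a shorted stub, Z_in = jZ_0·tan(βl)

Z_in ≈ −j107 Ω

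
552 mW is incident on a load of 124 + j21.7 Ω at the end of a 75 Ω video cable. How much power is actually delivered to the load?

|Γ| = |(49 + j21.7)/(199 + j21.7)| = 0.268
|Γ|² = 0.0717
P_refl = |Γ|²·P_inc = 39.6 mW, P_del = (1 − |Γ|²)·P_inc = 512 mW

P_delivered ≈ 512 mW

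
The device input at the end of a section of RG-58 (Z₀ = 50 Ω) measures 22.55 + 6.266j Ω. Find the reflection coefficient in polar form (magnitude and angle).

Γ = (Z_L − Z_0)/(Z_L + Z_0) = (-27.45 + j6.266)/(72.55 + j6.266)
|Γ| = 28.2/72.8 = 0.387

Γ ≈ 0.387 ∠ 162°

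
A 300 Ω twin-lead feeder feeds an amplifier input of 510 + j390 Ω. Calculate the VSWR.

Γ = (Z_L − Z_0)/(Z_L + Z_0) = (210 + j390)/(810 + j390)
|Γ| = 443/899 = 0.493
VSWR = (1 + |Γ|)/(1 − |Γ|) = 1.49/0.507

VSWR ≈ 2.94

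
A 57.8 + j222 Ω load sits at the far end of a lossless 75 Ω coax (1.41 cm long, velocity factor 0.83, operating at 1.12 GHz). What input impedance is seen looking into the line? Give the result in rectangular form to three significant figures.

Z_in ≈ 410 − j489 Ω

λ = v/f = 0.83·c / 1.12 GHz = 0.222 m
βl = 2π·l/λ = 2π × 0.0634 = 22.8°
tan(βl) = tan(22.8°) = 0.421
Z_in = Z_0·(Z_L + jZ_0·tanβl)/(Z_0 + jZ_L·tanβl)
     = 75·(57.8 + j254)/(-18.5 + j24.3)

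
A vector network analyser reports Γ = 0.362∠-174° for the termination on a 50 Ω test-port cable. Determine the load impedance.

Z_L ≈ 23.5 − j2.04 Ω

Z_L = Z_0·(1 + Γ)/(1 − Γ) = 50·(0.64 − j0.0378)/(1.36 + j0.0378)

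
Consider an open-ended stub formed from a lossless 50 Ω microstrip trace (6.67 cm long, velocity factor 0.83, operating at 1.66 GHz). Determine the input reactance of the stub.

X_in ≈ 138 Ω (inductive)

λ = v/f = 0.83·c / 1.66 GHz = 0.15 m
βl = 2π·l/λ = 2π × 0.445 = 160°
tan(βl) = -0.362
For an open-ended stub, Z_in = −jZ_0·cot(βl) = −jZ_0/tan(βl)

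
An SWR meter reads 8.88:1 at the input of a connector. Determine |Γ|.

|Γ| = (S − 1)/(S + 1) = (8.88 − 1)/(8.88 + 1) = 7.88/9.88

|Γ| ≈ 0.798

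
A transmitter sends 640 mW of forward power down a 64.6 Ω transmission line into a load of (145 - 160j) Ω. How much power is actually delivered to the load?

P_delivered ≈ 345 mW

|Γ| = |(80.4 − j160)/(209.6 − j160)| = 0.679
|Γ|² = 0.461
P_refl = |Γ|²·P_inc = 295 mW, P_del = (1 − |Γ|²)·P_inc = 345 mW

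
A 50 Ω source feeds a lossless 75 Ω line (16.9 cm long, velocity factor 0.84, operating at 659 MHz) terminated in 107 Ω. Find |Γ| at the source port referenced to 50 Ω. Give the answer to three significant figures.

|Γ| ≈ 0.342

λ = v/f = 0.84·c / 659 MHz = 0.382 m
βl = 2π·l/λ = 2π × 0.442 = 159°
tan(βl) = -0.382
Z_in = Z_0·(Z_L + jZ_0·tanβl)/(Z_0 + jZ_L·tanβl) = 94.5 + j22.9 Ω
Γ_s = (Z_in − Z_s)/(Z_in + Z_s) = (44.5 + j22.9)/(145 + j22.9), |Γ_s| = 0.342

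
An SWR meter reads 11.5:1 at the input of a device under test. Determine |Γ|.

|Γ| ≈ 0.84

|Γ| = (S − 1)/(S + 1) = (11.5 − 1)/(11.5 + 1) = 10.5/12.5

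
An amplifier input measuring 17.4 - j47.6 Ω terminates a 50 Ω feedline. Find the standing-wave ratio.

VSWR ≈ 5.65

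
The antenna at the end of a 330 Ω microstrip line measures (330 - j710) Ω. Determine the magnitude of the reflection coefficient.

|Γ| ≈ 0.732

Γ = (Z_L − Z_0)/(Z_L + Z_0) = (0 − j710)/(660 − j710)
|Γ| = 710/969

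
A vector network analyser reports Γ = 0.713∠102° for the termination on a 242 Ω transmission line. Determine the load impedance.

Z_L = Z_0·(1 + Γ)/(1 − Γ) = 242·(0.852 + j0.697)/(1.15 − j0.697)

Z_L ≈ 65.9 + j187 Ω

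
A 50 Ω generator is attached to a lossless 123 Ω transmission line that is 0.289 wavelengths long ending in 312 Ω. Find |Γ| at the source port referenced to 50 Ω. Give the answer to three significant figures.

|Γ| ≈ 0.247

βl = 2π × 0.289 = 104°
tan(βl) = -4
Z_in = Z_0·(Z_L + jZ_0·tanβl)/(Z_0 + jZ_L·tanβl) = 51 + j25.7 Ω
Γ_s = (Z_in − Z_s)/(Z_in + Z_s) = (1.03 + j25.7)/(101 + j25.7), |Γ_s| = 0.247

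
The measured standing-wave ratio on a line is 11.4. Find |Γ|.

|Γ| ≈ 0.839

|Γ| = (S − 1)/(S + 1) = (11.4 − 1)/(11.4 + 1) = 10.4/12.4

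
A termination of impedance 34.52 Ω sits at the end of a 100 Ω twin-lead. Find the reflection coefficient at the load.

Γ = (Z_L − Z_0)/(Z_L + Z_0) = (34.52 − 100)/(34.52 + 100) = -65.48/134.5

Γ = -0.487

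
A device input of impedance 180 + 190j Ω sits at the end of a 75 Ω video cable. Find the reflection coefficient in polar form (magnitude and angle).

Γ ≈ 0.683 ∠ 24.4°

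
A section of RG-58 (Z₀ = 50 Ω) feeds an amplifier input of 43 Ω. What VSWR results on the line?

Γ = (43 − 50)/(43 + 50) = -0.0753
VSWR = (1 + 0.0753)/(1 − 0.0753)

VSWR ≈ 1.16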